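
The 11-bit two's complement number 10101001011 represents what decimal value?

MSB is 1, so the value is negative. Find the magnitude:
1. Invert bits:  01010110100
2. Add 1:        01010110101  = 693
3. Apply sign:   -693

Answer: -693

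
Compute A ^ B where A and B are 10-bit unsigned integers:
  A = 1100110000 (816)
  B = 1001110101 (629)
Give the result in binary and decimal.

Apply ^ to each column (1 where bits differ):
  1100110000
^ 1001110101
------------
  0101000101

Answer: 0101000101 (325)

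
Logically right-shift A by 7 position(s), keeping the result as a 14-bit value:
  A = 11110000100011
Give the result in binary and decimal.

Logical shift right by 7: drop the bottom 7 bit(s), prepend 7 zero(s) on the left.
  11110000100011  ->  keep [1111000], discard [0100011], prepend 0000000
= 00000001111000

Answer: 00000001111000 (120)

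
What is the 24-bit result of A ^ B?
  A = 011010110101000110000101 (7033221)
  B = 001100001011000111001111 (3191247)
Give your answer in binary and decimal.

Apply ^ to each column (1 where bits differ):
  011010110101000110000101
^ 001100001011000111001111
--------------------------
  010110111110000001001010

Answer: 010110111110000001001010 (6021194)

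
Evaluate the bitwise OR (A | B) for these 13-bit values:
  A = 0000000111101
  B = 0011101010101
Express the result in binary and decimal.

Apply | to each column (1 where either bit is 1):
  0000000111101
| 0011101010101
---------------
  0011101111101

Answer: 0011101111101 (1917)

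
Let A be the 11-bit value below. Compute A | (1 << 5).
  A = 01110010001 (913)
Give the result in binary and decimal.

Mask = 1 << 5 = 00000100000
Bit 5 of A is 0, so OR-ing with the mask flips it to 1.
  01110010001
| 00000100000
-------------
  01110110001

Answer: 01110110001 (945)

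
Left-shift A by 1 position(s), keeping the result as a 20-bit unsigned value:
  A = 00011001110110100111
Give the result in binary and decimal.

Shift left by 1: drop the top 1 bit(s), append 1 zero(s) on the right.
  00011001110110100111  ->  discard [0], keep [0011001110110100111], append 0
= 00110011101101001110

Answer: 00110011101101001110 (211790)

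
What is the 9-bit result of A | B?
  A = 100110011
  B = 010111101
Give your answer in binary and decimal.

Apply | to each column (1 where either bit is 1):
  100110011
| 010111101
-----------
  110111111

Answer: 110111111 (447)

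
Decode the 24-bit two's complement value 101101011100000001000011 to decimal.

MSB is 1, so the value is negative. Find the magnitude:
1. Invert bits:  010010100011111110111100
2. Add 1:        010010100011111110111101  = 4865981
3. Apply sign:   -4865981

Answer: -4865981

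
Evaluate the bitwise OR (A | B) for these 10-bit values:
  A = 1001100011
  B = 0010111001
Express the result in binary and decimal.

Apply | to each column (1 where either bit is 1):
  1001100011
| 0010111001
------------
  1011111011

Answer: 1011111011 (763)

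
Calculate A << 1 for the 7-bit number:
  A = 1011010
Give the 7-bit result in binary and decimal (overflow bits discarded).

Shift left by 1: drop the top 1 bit(s), append 1 zero(s) on the right.
  1011010  ->  discard [1], keep [011010], append 0
= 0110100

Answer: 0110100 (52)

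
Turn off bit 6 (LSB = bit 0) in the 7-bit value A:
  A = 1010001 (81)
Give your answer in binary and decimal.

Mask = ~(1 << 6) = 0111111
Bit 6 of A is 1, so AND-ing with the mask clears it to 0.
  1010001
& 0111111
---------
  0010001

Answer: 0010001 (17)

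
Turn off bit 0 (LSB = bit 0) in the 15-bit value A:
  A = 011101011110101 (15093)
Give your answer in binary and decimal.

Mask = ~(1 << 0) = 111111111111110
Bit 0 of A is 1, so AND-ing with the mask clears it to 0.
  011101011110101
& 111111111111110
-----------------
  011101011110100

Answer: 011101011110100 (15092)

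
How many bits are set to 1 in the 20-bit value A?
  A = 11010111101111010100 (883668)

11010111101111010100
1-bits at positions (from bit 0 = LSB): 2, 4, 6, 7, 8, 9, 11, 12, 13, 14, 16, 18, 19
Count = 13

Answer: 13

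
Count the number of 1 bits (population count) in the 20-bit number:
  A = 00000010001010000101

00000010001010000101
1-bits at positions (from bit 0 = LSB): 0, 2, 7, 9, 13
Count = 5

Answer: 5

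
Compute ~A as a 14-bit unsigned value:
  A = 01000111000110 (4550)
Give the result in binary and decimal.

Flip each bit (0->1, 1->0):
  01000111000110
  10111000111001

Answer: 10111000111001 (11833)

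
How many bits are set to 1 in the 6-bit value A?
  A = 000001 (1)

000001
1-bits at positions (from bit 0 = LSB): 0
Count = 1

Answer: 1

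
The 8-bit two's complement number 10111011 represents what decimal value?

MSB is 1, so the value is negative. Find the magnitude:
1. Invert bits:  01000100
2. Add 1:        01000101  = 69
3. Apply sign:   -69

Answer: -69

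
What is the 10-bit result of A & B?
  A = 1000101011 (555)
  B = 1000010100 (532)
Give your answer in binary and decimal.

Apply & to each column (1 only where both bits are 1):
  1000101011
& 1000010100
------------
  1000000000

Answer: 1000000000 (512)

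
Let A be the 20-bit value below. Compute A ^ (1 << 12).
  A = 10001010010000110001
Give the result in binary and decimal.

Mask = 1 << 12 = 00000001000000000000
Bit 12 of A is 0; XOR with the mask flips it to 1.
  10001010010000110001
^ 00000001000000000000
----------------------
  10001011010000110001

Answer: 10001011010000110001 (570417)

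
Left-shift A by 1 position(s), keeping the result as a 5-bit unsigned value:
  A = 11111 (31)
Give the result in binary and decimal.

Shift left by 1: drop the top 1 bit(s), append 1 zero(s) on the right.
  11111  ->  discard [1], keep [1111], append 0
= 11110

Answer: 11110 (30)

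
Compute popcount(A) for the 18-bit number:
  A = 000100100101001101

000100100101001101
1-bits at positions (from bit 0 = LSB): 0, 2, 3, 6, 8, 11, 14
Count = 7

Answer: 7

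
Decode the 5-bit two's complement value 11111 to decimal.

MSB is 1, so the value is negative. Find the magnitude:
1. Invert bits:  00000
2. Add 1:        00001  = 1
3. Apply sign:   -1

Answer: -1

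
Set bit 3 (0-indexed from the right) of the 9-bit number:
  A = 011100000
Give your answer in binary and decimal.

Mask = 1 << 3 = 000001000
Bit 3 of A is 0, so OR-ing with the mask flips it to 1.
  011100000
| 000001000
-----------
  011101000

Answer: 011101000 (232)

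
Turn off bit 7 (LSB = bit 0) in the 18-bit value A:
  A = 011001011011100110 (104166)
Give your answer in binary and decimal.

Mask = ~(1 << 7) = 111111111101111111
Bit 7 of A is 1, so AND-ing with the mask clears it to 0.
  011001011011100110
& 111111111101111111
--------------------
  011001011001100110

Answer: 011001011001100110 (104038)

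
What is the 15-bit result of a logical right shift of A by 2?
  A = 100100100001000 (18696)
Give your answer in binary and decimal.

Logical shift right by 2: drop the bottom 2 bit(s), prepend 2 zero(s) on the left.
  100100100001000  ->  keep [1001001000010], discard [00], prepend 00
= 001001001000010

Answer: 001001001000010 (4674)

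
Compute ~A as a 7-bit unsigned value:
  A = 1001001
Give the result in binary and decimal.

Flip each bit (0->1, 1->0):
  1001001
  0110110

Answer: 0110110 (54)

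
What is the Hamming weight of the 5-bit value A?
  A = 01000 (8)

01000
1-bits at positions (from bit 0 = LSB): 3
Count = 1

Answer: 1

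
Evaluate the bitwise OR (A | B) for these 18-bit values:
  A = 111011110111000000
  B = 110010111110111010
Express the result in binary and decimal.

Apply | to each column (1 where either bit is 1):
  111011110111000000
| 110010111110111010
--------------------
  111011111111111010

Answer: 111011111111111010 (245754)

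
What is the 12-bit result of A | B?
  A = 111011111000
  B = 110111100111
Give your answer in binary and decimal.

Apply | to each column (1 where either bit is 1):
  111011111000
| 110111100111
--------------
  111111111111

Answer: 111111111111 (4095)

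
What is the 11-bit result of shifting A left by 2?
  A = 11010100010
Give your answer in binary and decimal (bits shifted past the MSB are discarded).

Shift left by 2: drop the top 2 bit(s), append 2 zero(s) on the right.
  11010100010  ->  discard [11], keep [010100010], append 00
= 01010001000

Answer: 01010001000 (648)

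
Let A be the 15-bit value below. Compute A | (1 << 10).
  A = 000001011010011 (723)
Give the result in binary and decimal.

Mask = 1 << 10 = 000010000000000
Bit 10 of A is 0, so OR-ing with the mask flips it to 1.
  000001011010011
| 000010000000000
-----------------
  000011011010011

Answer: 000011011010011 (1747)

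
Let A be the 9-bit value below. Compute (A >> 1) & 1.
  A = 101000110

Bit 1 is the 2nd from the right.
  101000110
         ^
That bit is 1.

Answer: 1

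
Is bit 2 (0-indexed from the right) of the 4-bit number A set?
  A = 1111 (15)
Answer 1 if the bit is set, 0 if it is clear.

Bit 2 is the 3rd from the right.
  1111
   ^
That bit is 1.

Answer: 1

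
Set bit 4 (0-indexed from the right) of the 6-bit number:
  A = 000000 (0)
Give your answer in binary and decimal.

Mask = 1 << 4 = 010000
Bit 4 of A is 0, so OR-ing with the mask flips it to 1.
  000000
| 010000
--------
  010000

Answer: 010000 (16)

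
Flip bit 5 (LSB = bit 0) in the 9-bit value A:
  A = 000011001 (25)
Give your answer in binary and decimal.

Mask = 1 << 5 = 000100000
Bit 5 of A is 0; XOR with the mask flips it to 1.
  000011001
^ 000100000
-----------
  000111001

Answer: 000111001 (57)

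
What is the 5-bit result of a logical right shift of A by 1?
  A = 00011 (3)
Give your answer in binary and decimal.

Logical shift right by 1: drop the bottom 1 bit(s), prepend 1 zero(s) on the left.
  00011  ->  keep [0001], discard [1], prepend 0
= 00001

Answer: 00001 (1)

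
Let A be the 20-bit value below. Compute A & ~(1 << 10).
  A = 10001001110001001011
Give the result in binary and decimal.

Mask = ~(1 << 10) = 11111111101111111111
Bit 10 of A is 1, so AND-ing with the mask clears it to 0.
  10001001110001001011
& 11111111101111111111
----------------------
  10001001100001001011

Answer: 10001001100001001011 (563275)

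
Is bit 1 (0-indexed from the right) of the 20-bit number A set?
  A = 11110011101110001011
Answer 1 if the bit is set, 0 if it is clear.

Bit 1 is the 2nd from the right.
  11110011101110001011
                    ^
That bit is 1.

Answer: 1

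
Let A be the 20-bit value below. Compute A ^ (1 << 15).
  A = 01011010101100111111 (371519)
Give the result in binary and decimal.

Mask = 1 << 15 = 00001000000000000000
Bit 15 of A is 1; XOR with the mask flips it to 0.
  01011010101100111111
^ 00001000000000000000
----------------------
  01010010101100111111

Answer: 01010010101100111111 (338751)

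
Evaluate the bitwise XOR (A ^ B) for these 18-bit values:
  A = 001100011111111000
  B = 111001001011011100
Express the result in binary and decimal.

Apply ^ to each column (1 where bits differ):
  001100011111111000
^ 111001001011011100
--------------------
  110101010100100100

Answer: 110101010100100100 (218404)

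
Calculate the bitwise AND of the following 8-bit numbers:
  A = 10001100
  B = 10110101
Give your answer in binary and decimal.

Apply & to each column (1 only where both bits are 1):
  10001100
& 10110101
----------
  10000100

Answer: 10000100 (132)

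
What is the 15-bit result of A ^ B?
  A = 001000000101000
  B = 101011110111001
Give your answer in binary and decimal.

Apply ^ to each column (1 where bits differ):
  001000000101000
^ 101011110111001
-----------------
  100011110010001

Answer: 100011110010001 (18321)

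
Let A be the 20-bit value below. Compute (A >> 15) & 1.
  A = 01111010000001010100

Bit 15 is the 16th from the right.
  01111010000001010100
      ^
That bit is 1.

Answer: 1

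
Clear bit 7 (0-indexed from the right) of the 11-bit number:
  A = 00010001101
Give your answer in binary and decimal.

Mask = ~(1 << 7) = 11101111111
Bit 7 of A is 1, so AND-ing with the mask clears it to 0.
  00010001101
& 11101111111
-------------
  00000001101

Answer: 00000001101 (13)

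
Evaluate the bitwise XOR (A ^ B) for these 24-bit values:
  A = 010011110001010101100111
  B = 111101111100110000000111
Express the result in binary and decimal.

Apply ^ to each column (1 where bits differ):
  010011110001010101100111
^ 111101111100110000000111
--------------------------
  101110001101100101100000

Answer: 101110001101100101100000 (12114272)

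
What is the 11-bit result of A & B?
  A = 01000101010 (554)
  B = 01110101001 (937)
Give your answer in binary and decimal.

Apply & to each column (1 only where both bits are 1):
  01000101010
& 01110101001
-------------
  01000101000

Answer: 01000101000 (552)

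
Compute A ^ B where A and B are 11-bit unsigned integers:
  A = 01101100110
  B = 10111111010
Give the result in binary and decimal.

Apply ^ to each column (1 where bits differ):
  01101100110
^ 10111111010
-------------
  11010011100

Answer: 11010011100 (1692)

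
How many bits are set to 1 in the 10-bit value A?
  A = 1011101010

1011101010
1-bits at positions (from bit 0 = LSB): 1, 3, 5, 6, 7, 9
Count = 6

Answer: 6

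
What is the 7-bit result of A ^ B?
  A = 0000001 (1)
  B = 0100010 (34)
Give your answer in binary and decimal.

Apply ^ to each column (1 where bits differ):
  0000001
^ 0100010
---------
  0100011

Answer: 0100011 (35)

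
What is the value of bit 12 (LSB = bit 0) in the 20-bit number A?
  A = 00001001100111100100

Bit 12 is the 13th from the right.
  00001001100111100100
         ^
That bit is 1.

Answer: 1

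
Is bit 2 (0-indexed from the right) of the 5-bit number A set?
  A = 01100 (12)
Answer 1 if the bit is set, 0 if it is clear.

Bit 2 is the 3rd from the right.
  01100
    ^
That bit is 1.

Answer: 1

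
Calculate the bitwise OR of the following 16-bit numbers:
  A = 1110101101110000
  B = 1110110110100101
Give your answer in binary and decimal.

Apply | to each column (1 where either bit is 1):
  1110101101110000
| 1110110110100101
------------------
  1110111111110101

Answer: 1110111111110101 (61429)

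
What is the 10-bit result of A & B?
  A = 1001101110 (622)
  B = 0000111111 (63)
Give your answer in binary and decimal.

Apply & to each column (1 only where both bits are 1):
  1001101110
& 0000111111
------------
  0000101110

Answer: 0000101110 (46)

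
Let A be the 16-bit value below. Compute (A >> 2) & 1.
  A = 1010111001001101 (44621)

Bit 2 is the 3rd from the right.
  1010111001001101
               ^
That bit is 1.

Answer: 1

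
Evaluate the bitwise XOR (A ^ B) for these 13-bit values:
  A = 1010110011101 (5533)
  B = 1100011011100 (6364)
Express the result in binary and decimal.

Apply ^ to each column (1 where bits differ):
  1010110011101
^ 1100011011100
---------------
  0110101000001

Answer: 0110101000001 (3393)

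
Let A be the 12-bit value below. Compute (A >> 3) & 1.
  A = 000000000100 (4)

Bit 3 is the 4th from the right.
  000000000100
          ^
That bit is 0.

Answer: 0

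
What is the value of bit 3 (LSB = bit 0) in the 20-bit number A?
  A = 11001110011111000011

Bit 3 is the 4th from the right.
  11001110011111000011
                  ^
That bit is 0.

Answer: 0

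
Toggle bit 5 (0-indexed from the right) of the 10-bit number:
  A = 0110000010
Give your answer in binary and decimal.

Mask = 1 << 5 = 0000100000
Bit 5 of A is 0; XOR with the mask flips it to 1.
  0110000010
^ 0000100000
------------
  0110100010

Answer: 0110100010 (418)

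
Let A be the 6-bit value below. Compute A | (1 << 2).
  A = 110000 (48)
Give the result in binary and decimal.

Mask = 1 << 2 = 000100
Bit 2 of A is 0, so OR-ing with the mask flips it to 1.
  110000
| 000100
--------
  110100

Answer: 110100 (52)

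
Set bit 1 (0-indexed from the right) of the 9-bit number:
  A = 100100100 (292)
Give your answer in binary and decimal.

Mask = 1 << 1 = 000000010
Bit 1 of A is 0, so OR-ing with the mask flips it to 1.
  100100100
| 000000010
-----------
  100100110

Answer: 100100110 (294)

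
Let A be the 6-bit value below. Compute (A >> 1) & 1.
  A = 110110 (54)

Bit 1 is the 2nd from the right.
  110110
      ^
That bit is 1.

Answer: 1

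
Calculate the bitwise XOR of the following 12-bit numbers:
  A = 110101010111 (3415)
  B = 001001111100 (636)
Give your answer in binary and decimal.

Apply ^ to each column (1 where bits differ):
  110101010111
^ 001001111100
--------------
  111100101011

Answer: 111100101011 (3883)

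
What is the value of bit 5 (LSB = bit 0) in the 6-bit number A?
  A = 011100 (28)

Bit 5 is the 6th from the right.
  011100
  ^
That bit is 0.

Answer: 0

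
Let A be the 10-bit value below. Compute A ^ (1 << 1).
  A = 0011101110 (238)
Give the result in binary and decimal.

Mask = 1 << 1 = 0000000010
Bit 1 of A is 1; XOR with the mask flips it to 0.
  0011101110
^ 0000000010
------------
  0011101100

Answer: 0011101100 (236)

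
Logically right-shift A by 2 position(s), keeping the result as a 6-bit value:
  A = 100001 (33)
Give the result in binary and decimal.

Logical shift right by 2: drop the bottom 2 bit(s), prepend 2 zero(s) on the left.
  100001  ->  keep [1000], discard [01], prepend 00
= 001000

Answer: 001000 (8)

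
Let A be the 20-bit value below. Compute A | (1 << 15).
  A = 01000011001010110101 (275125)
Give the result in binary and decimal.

Mask = 1 << 15 = 00001000000000000000
Bit 15 of A is 0, so OR-ing with the mask flips it to 1.
  01000011001010110101
| 00001000000000000000
----------------------
  01001011001010110101

Answer: 01001011001010110101 (307893)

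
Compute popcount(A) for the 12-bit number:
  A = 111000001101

111000001101
1-bits at positions (from bit 0 = LSB): 0, 2, 3, 9, 10, 11
Count = 6

Answer: 6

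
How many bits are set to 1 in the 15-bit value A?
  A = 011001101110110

011001101110110
1-bits at positions (from bit 0 = LSB): 1, 2, 4, 5, 6, 8, 9, 12, 13
Count = 9

Answer: 9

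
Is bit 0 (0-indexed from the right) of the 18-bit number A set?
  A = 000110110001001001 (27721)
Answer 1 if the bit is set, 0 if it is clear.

Bit 0 is the 1st from the right.
  000110110001001001
                   ^
That bit is 1.

Answer: 1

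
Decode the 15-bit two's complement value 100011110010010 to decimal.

MSB is 1, so the value is negative. Find the magnitude:
1. Invert bits:  011100001101101
2. Add 1:        011100001101110  = 14446
3. Apply sign:   -14446

Answer: -14446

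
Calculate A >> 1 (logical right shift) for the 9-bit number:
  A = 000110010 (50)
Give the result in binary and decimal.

Logical shift right by 1: drop the bottom 1 bit(s), prepend 1 zero(s) on the left.
  000110010  ->  keep [00011001], discard [0], prepend 0
= 000011001

Answer: 000011001 (25)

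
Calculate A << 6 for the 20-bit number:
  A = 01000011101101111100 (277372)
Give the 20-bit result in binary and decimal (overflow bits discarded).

Shift left by 6: drop the top 6 bit(s), append 6 zero(s) on the right.
  01000011101101111100  ->  discard [010000], keep [11101101111100], append 000000
= 11101101111100000000

Answer: 11101101111100000000 (974592)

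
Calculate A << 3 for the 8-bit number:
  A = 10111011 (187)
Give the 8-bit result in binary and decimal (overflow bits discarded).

Shift left by 3: drop the top 3 bit(s), append 3 zero(s) on the right.
  10111011  ->  discard [101], keep [11011], append 000
= 11011000

Answer: 11011000 (216)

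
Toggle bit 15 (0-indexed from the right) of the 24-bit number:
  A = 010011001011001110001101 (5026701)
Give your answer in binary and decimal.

Mask = 1 << 15 = 000000001000000000000000
Bit 15 of A is 1; XOR with the mask flips it to 0.
  010011001011001110001101
^ 000000001000000000000000
--------------------------
  010011000011001110001101

Answer: 010011000011001110001101 (4993933)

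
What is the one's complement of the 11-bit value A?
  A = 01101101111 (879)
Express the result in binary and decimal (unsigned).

Flip each bit (0->1, 1->0):
  01101101111
  10010010000

Answer: 10010010000 (1168)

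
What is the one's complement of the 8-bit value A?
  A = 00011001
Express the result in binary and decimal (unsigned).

Flip each bit (0->1, 1->0):
  00011001
  11100110

Answer: 11100110 (230)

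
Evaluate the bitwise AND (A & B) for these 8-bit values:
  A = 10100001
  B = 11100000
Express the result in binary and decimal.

Apply & to each column (1 only where both bits are 1):
  10100001
& 11100000
----------
  10100000

Answer: 10100000 (160)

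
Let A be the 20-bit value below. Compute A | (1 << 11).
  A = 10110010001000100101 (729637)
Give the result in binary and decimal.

Mask = 1 << 11 = 00000000100000000000
Bit 11 of A is 0, so OR-ing with the mask flips it to 1.
  10110010001000100101
| 00000000100000000000
----------------------
  10110010101000100101

Answer: 10110010101000100101 (731685)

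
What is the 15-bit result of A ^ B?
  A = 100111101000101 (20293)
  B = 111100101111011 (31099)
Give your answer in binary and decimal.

Apply ^ to each column (1 where bits differ):
  100111101000101
^ 111100101111011
-----------------
  011011000111110

Answer: 011011000111110 (13886)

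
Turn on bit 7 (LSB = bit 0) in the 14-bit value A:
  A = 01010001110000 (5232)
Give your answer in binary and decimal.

Mask = 1 << 7 = 00000010000000
Bit 7 of A is 0, so OR-ing with the mask flips it to 1.
  01010001110000
| 00000010000000
----------------
  01010011110000

Answer: 01010011110000 (5360)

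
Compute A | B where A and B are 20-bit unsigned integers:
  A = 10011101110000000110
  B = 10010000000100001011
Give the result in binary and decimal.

Apply | to each column (1 where either bit is 1):
  10011101110000000110
| 10010000000100001011
----------------------
  10011101110100001111

Answer: 10011101110100001111 (646415)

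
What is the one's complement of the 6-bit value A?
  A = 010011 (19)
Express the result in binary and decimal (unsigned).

Flip each bit (0->1, 1->0):
  010011
  101100

Answer: 101100 (44)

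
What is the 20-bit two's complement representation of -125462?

1. Binary of +125462:  00011110101000010110
2. Invert bits:     11100001010111101001
3. Add 1:           11100001010111101010

Answer: 11100001010111101010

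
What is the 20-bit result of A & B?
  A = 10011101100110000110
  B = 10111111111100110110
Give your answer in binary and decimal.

Apply & to each column (1 only where both bits are 1):
  10011101100110000110
& 10111111111100110110
----------------------
  10011101100100000110

Answer: 10011101100100000110 (645382)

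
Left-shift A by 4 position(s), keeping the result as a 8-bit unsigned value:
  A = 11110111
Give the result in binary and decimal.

Shift left by 4: drop the top 4 bit(s), append 4 zero(s) on the right.
  11110111  ->  discard [1111], keep [0111], append 0000
= 01110000

Answer: 01110000 (112)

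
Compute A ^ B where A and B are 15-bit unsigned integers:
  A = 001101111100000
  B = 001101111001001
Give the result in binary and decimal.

Apply ^ to each column (1 where bits differ):
  001101111100000
^ 001101111001001
-----------------
  000000000101001

Answer: 000000000101001 (41)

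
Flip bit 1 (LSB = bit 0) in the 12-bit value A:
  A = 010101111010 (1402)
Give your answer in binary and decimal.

Mask = 1 << 1 = 000000000010
Bit 1 of A is 1; XOR with the mask flips it to 0.
  010101111010
^ 000000000010
--------------
  010101111000

Answer: 010101111000 (1400)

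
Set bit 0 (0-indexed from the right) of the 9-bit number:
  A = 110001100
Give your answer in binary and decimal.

Mask = 1 << 0 = 000000001
Bit 0 of A is 0, so OR-ing with the mask flips it to 1.
  110001100
| 000000001
-----------
  110001101

Answer: 110001101 (397)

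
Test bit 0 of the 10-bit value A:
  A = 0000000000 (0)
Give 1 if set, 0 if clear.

Bit 0 is the 1st from the right.
  0000000000
           ^
That bit is 0.

Answer: 0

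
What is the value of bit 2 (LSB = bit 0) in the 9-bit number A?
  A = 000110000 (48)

Bit 2 is the 3rd from the right.
  000110000
        ^
That bit is 0.

Answer: 0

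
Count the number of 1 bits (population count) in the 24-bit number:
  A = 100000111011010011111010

100000111011010011111010
1-bits at positions (from bit 0 = LSB): 1, 3, 4, 5, 6, 7, 10, 12, 13, 15, 16, 17, 23
Count = 13

Answer: 13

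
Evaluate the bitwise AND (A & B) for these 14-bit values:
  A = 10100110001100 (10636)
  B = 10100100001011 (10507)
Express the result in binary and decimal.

Apply & to each column (1 only where both bits are 1):
  10100110001100
& 10100100001011
----------------
  10100100001000

Answer: 10100100001000 (10504)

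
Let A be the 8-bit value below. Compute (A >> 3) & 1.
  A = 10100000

Bit 3 is the 4th from the right.
  10100000
      ^
That bit is 0.

Answer: 0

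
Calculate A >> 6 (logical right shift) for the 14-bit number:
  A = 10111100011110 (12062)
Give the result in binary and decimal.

Logical shift right by 6: drop the bottom 6 bit(s), prepend 6 zero(s) on the left.
  10111100011110  ->  keep [10111100], discard [011110], prepend 000000
= 00000010111100

Answer: 00000010111100 (188)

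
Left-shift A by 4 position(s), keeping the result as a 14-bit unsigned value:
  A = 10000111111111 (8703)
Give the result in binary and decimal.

Shift left by 4: drop the top 4 bit(s), append 4 zero(s) on the right.
  10000111111111  ->  discard [1000], keep [0111111111], append 0000
= 01111111110000

Answer: 01111111110000 (8176)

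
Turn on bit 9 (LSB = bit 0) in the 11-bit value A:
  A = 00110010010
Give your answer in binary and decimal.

Mask = 1 << 9 = 01000000000
Bit 9 of A is 0, so OR-ing with the mask flips it to 1.
  00110010010
| 01000000000
-------------
  01110010010

Answer: 01110010010 (914)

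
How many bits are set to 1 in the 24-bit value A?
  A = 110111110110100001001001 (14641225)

110111110110100001001001
1-bits at positions (from bit 0 = LSB): 0, 3, 6, 11, 13, 14, 16, 17, 18, 19, 20, 22, 23
Count = 13

Answer: 13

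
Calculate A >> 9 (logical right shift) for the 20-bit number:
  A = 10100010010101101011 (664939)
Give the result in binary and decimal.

Logical shift right by 9: drop the bottom 9 bit(s), prepend 9 zero(s) on the left.
  10100010010101101011  ->  keep [10100010010], discard [101101011], prepend 000000000
= 00000000010100010010

Answer: 00000000010100010010 (1298)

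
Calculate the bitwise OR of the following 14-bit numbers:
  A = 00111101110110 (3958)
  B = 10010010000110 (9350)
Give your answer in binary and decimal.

Apply | to each column (1 where either bit is 1):
  00111101110110
| 10010010000110
----------------
  10111111110110

Answer: 10111111110110 (12278)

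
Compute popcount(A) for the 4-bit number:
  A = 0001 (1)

0001
1-bits at positions (from bit 0 = LSB): 0
Count = 1

Answer: 1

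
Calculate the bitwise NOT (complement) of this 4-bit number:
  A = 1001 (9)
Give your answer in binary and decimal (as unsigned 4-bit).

Flip each bit (0->1, 1->0):
  1001
  0110

Answer: 0110 (6)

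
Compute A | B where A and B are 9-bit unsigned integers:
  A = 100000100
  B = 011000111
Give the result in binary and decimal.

Apply | to each column (1 where either bit is 1):
  100000100
| 011000111
-----------
  111000111

Answer: 111000111 (455)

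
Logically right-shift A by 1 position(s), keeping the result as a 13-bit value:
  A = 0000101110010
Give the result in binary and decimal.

Logical shift right by 1: drop the bottom 1 bit(s), prepend 1 zero(s) on the left.
  0000101110010  ->  keep [000010111001], discard [0], prepend 0
= 0000010111001

Answer: 0000010111001 (185)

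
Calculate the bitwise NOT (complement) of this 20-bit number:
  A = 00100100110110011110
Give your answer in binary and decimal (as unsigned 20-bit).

Flip each bit (0->1, 1->0):
  00100100110110011110
  11011011001001100001

Answer: 11011011001001100001 (897633)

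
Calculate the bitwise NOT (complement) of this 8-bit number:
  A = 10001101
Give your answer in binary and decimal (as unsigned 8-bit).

Flip each bit (0->1, 1->0):
  10001101
  01110010

Answer: 01110010 (114)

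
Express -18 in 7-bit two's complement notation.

1. Binary of +18:  0010010
2. Invert bits:     1101101
3. Add 1:           1101110

Answer: 1101110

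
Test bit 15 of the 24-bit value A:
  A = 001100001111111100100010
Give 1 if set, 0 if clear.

Bit 15 is the 16th from the right.
  001100001111111100100010
          ^
That bit is 1.

Answer: 1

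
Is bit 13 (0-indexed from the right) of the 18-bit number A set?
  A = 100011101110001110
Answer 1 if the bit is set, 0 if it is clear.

Bit 13 is the 14th from the right.
  100011101110001110
      ^
That bit is 1.

Answer: 1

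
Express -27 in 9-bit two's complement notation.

1. Binary of +27:  000011011
2. Invert bits:     111100100
3. Add 1:           111100101

Answer: 111100101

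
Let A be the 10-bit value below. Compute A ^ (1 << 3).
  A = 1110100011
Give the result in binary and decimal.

Mask = 1 << 3 = 0000001000
Bit 3 of A is 0; XOR with the mask flips it to 1.
  1110100011
^ 0000001000
------------
  1110101011

Answer: 1110101011 (939)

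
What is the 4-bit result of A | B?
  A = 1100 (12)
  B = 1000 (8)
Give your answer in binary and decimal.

Apply | to each column (1 where either bit is 1):
  1100
| 1000
------
  1100

Answer: 1100 (12)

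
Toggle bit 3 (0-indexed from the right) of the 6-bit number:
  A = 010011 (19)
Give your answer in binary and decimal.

Mask = 1 << 3 = 001000
Bit 3 of A is 0; XOR with the mask flips it to 1.
  010011
^ 001000
--------
  011011

Answer: 011011 (27)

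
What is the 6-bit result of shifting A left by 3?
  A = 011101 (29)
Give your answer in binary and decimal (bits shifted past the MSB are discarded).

Shift left by 3: drop the top 3 bit(s), append 3 zero(s) on the right.
  011101  ->  discard [011], keep [101], append 000
= 101000

Answer: 101000 (40)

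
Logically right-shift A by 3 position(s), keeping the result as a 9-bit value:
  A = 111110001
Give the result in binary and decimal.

Logical shift right by 3: drop the bottom 3 bit(s), prepend 3 zero(s) on the left.
  111110001  ->  keep [111110], discard [001], prepend 000
= 000111110

Answer: 000111110 (62)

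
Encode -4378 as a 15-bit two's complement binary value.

1. Binary of +4378:  001000100011010
2. Invert bits:     110111011100101
3. Add 1:           110111011100110

Answer: 110111011100110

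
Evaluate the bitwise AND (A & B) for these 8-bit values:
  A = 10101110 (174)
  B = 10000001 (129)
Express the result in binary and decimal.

Apply & to each column (1 only where both bits are 1):
  10101110
& 10000001
----------
  10000000

Answer: 10000000 (128)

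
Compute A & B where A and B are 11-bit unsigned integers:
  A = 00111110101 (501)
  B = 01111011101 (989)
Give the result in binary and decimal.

Apply & to each column (1 only where both bits are 1):
  00111110101
& 01111011101
-------------
  00111010101

Answer: 00111010101 (469)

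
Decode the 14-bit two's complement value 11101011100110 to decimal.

MSB is 1, so the value is negative. Find the magnitude:
1. Invert bits:  00010100011001
2. Add 1:        00010100011010  = 1306
3. Apply sign:   -1306

Answer: -1306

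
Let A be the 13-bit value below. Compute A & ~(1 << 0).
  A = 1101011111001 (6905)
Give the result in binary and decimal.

Mask = ~(1 << 0) = 1111111111110
Bit 0 of A is 1, so AND-ing with the mask clears it to 0.
  1101011111001
& 1111111111110
---------------
  1101011111000

Answer: 1101011111000 (6904)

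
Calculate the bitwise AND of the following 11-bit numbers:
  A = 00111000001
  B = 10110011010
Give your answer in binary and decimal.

Apply & to each column (1 only where both bits are 1):
  00111000001
& 10110011010
-------------
  00110000000

Answer: 00110000000 (384)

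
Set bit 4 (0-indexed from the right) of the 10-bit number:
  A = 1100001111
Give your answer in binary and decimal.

Mask = 1 << 4 = 0000010000
Bit 4 of A is 0, so OR-ing with the mask flips it to 1.
  1100001111
| 0000010000
------------
  1100011111

Answer: 1100011111 (799)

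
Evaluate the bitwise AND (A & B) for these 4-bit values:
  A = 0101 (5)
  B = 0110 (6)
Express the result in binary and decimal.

Apply & to each column (1 only where both bits are 1):
  0101
& 0110
------
  0100

Answer: 0100 (4)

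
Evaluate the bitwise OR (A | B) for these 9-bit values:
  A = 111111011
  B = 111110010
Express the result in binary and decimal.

Apply | to each column (1 where either bit is 1):
  111111011
| 111110010
-----------
  111111011

Answer: 111111011 (507)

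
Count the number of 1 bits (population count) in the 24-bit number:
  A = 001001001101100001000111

001001001101100001000111
1-bits at positions (from bit 0 = LSB): 0, 1, 2, 6, 11, 12, 14, 15, 18, 21
Count = 10

Answer: 10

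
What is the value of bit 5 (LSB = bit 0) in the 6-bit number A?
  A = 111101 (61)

Bit 5 is the 6th from the right.
  111101
  ^
That bit is 1.

Answer: 1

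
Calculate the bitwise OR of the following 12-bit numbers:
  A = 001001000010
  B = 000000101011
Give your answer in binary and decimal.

Apply | to each column (1 where either bit is 1):
  001001000010
| 000000101011
--------------
  001001101011

Answer: 001001101011 (619)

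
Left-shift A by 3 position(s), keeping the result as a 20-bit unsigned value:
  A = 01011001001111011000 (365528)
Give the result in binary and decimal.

Shift left by 3: drop the top 3 bit(s), append 3 zero(s) on the right.
  01011001001111011000  ->  discard [010], keep [11001001111011000], append 000
= 11001001111011000000

Answer: 11001001111011000000 (827072)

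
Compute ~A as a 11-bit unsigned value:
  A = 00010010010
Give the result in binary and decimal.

Flip each bit (0->1, 1->0):
  00010010010
  11101101101

Answer: 11101101101 (1901)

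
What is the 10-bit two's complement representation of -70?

1. Binary of +70:  0001000110
2. Invert bits:     1110111001
3. Add 1:           1110111010

Answer: 1110111010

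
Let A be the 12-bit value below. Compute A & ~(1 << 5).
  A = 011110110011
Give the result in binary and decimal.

Mask = ~(1 << 5) = 111111011111
Bit 5 of A is 1, so AND-ing with the mask clears it to 0.
  011110110011
& 111111011111
--------------
  011110010011

Answer: 011110010011 (1939)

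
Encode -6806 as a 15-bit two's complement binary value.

1. Binary of +6806:  001101010010110
2. Invert bits:     110010101101001
3. Add 1:           110010101101010

Answer: 110010101101010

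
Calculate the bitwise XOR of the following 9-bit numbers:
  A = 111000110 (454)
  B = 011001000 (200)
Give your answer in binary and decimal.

Apply ^ to each column (1 where bits differ):
  111000110
^ 011001000
-----------
  100001110

Answer: 100001110 (270)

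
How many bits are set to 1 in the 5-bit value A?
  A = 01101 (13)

01101
1-bits at positions (from bit 0 = LSB): 0, 2, 3
Count = 3

Answer: 3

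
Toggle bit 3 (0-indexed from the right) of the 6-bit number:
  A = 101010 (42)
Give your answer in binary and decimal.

Mask = 1 << 3 = 001000
Bit 3 of A is 1; XOR with the mask flips it to 0.
  101010
^ 001000
--------
  100010

Answer: 100010 (34)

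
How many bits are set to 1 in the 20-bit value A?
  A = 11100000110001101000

11100000110001101000
1-bits at positions (from bit 0 = LSB): 3, 5, 6, 10, 11, 17, 18, 19
Count = 8

Answer: 8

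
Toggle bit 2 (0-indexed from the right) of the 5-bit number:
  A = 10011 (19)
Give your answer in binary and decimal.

Mask = 1 << 2 = 00100
Bit 2 of A is 0; XOR with the mask flips it to 1.
  10011
^ 00100
-------
  10111

Answer: 10111 (23)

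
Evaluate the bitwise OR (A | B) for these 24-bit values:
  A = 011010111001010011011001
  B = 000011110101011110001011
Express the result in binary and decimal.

Apply | to each column (1 where either bit is 1):
  011010111001010011011001
| 000011110101011110001011
--------------------------
  011011111101011111011011

Answer: 011011111101011111011011 (7329755)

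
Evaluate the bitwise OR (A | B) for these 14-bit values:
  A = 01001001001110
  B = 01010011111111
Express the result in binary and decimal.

Apply | to each column (1 where either bit is 1):
  01001001001110
| 01010011111111
----------------
  01011011111111

Answer: 01011011111111 (5887)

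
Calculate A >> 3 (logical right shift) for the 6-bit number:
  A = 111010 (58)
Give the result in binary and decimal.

Logical shift right by 3: drop the bottom 3 bit(s), prepend 3 zero(s) on the left.
  111010  ->  keep [111], discard [010], prepend 000
= 000111

Answer: 000111 (7)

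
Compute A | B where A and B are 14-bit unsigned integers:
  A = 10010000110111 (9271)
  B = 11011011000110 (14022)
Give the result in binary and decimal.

Apply | to each column (1 where either bit is 1):
  10010000110111
| 11011011000110
----------------
  11011011110111

Answer: 11011011110111 (14071)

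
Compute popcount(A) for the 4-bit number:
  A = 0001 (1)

0001
1-bits at positions (from bit 0 = LSB): 0
Count = 1

Answer: 1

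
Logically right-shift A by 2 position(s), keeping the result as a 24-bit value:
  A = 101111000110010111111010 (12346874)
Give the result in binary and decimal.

Logical shift right by 2: drop the bottom 2 bit(s), prepend 2 zero(s) on the left.
  101111000110010111111010  ->  keep [1011110001100101111110], discard [10], prepend 00
= 001011110001100101111110

Answer: 001011110001100101111110 (3086718)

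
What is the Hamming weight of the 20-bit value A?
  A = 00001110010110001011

00001110010110001011
1-bits at positions (from bit 0 = LSB): 0, 1, 3, 7, 8, 10, 13, 14, 15
Count = 9

Answer: 9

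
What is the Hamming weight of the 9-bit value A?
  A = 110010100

110010100
1-bits at positions (from bit 0 = LSB): 2, 4, 7, 8
Count = 4

Answer: 4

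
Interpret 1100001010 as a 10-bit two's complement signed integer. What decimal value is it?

MSB is 1, so the value is negative. Find the magnitude:
1. Invert bits:  0011110101
2. Add 1:        0011110110  = 246
3. Apply sign:   -246

Answer: -246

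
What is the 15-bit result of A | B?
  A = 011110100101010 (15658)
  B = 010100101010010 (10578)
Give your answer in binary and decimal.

Apply | to each column (1 where either bit is 1):
  011110100101010
| 010100101010010
-----------------
  011110101111010

Answer: 011110101111010 (15738)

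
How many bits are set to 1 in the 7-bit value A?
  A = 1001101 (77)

1001101
1-bits at positions (from bit 0 = LSB): 0, 2, 3, 6
Count = 4

Answer: 4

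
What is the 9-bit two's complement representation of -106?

1. Binary of +106:  001101010
2. Invert bits:     110010101
3. Add 1:           110010110

Answer: 110010110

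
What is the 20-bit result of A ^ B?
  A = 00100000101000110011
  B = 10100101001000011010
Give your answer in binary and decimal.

Apply ^ to each column (1 where bits differ):
  00100000101000110011
^ 10100101001000011010
----------------------
  10000101100000101001

Answer: 10000101100000101001 (546857)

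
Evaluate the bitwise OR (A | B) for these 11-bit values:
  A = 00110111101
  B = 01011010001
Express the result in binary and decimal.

Apply | to each column (1 where either bit is 1):
  00110111101
| 01011010001
-------------
  01111111101

Answer: 01111111101 (1021)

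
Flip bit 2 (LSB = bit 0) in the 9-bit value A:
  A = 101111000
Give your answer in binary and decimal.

Mask = 1 << 2 = 000000100
Bit 2 of A is 0; XOR with the mask flips it to 1.
  101111000
^ 000000100
-----------
  101111100

Answer: 101111100 (380)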